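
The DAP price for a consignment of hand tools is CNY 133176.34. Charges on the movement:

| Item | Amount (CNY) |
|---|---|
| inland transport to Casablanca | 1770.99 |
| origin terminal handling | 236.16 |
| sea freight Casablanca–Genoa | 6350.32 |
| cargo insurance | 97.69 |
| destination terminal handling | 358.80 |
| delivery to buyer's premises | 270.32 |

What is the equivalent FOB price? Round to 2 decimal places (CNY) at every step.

FOB price: CNY 126099.21

Not relevant to the conversion: origin terminal, inland to port — on the seller under both DAP and FOB; already in the DAP price and stays in the FOB price.
From DAP to FOB, the seller no longer bears: freight, insurance, destination terminal, delivery.
FOB price = 133176.34 − 6350.32 − 97.69 − 358.80 − 270.32 = 126099.21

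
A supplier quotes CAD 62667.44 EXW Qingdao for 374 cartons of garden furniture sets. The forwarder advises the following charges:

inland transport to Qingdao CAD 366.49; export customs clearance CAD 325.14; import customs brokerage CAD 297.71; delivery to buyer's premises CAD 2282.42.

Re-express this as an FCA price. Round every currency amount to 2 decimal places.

Not relevant to the conversion: delivery, brokerage — on the buyer under both terms; not part of either seller's price.
From EXW to FCA, the seller additionally bears: inland to port, export clearance.
FCA price = 62667.44 + 366.49 + 325.14 = 63359.07

FCA price: CAD 63359.07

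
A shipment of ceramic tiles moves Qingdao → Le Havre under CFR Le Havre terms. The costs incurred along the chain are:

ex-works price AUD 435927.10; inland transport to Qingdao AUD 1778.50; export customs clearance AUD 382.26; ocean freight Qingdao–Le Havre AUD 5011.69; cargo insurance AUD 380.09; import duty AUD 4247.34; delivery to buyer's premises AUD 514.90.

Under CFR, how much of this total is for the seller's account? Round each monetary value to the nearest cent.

CFR: the seller pays costs through ocean freight to the destination port, but not insurance.
Seller's account: goods 435927.10 + inland to port 1778.50 + export clearance 382.26 + freight 5011.69 = 443099.55
Buyer's account: insurance 380.09 + duty 4247.34 + delivery 514.90 = 5142.33

Seller's account: AUD 443099.55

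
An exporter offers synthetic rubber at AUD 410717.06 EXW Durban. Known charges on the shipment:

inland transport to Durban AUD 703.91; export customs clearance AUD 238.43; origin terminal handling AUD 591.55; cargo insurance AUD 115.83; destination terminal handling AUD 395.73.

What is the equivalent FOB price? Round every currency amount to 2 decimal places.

FOB price: AUD 412250.95

Not relevant to the conversion: destination terminal, insurance — on the buyer under both terms; not part of either seller's price.
From EXW to FOB, the seller additionally bears: inland to port, export clearance, origin terminal.
FOB price = 410717.06 + 703.91 + 238.43 + 591.55 = 412250.95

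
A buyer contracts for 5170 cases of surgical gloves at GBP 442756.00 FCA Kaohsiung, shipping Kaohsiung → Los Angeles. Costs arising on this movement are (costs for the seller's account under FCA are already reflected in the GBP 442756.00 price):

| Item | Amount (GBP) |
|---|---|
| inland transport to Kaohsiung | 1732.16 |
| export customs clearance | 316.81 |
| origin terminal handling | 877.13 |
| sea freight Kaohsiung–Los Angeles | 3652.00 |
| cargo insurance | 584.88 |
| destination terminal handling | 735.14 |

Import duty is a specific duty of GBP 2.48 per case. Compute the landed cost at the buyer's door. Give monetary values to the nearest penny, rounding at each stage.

FCA: the seller delivers export-cleared goods to the carrier; the buyer bears costs from that point.
Already in the invoice (seller's account under FCA): inland to port, export clearance — exclude.
CIF value = FCA price + origin terminal + freight + insurance = 442756.00 + 877.13 + 3652.00 + 584.88 = 447870.01
Import duty = 5170 × 2.48 = 12821.60
Buyer bears: origin terminal 877.13 + freight 3652.00 + insurance 584.88 + destination terminal 735.14 + duty 12821.60 = 18670.75
Landed cost = invoice 442756.00 + 18670.75 = 461426.75

Total landed cost: GBP 461426.75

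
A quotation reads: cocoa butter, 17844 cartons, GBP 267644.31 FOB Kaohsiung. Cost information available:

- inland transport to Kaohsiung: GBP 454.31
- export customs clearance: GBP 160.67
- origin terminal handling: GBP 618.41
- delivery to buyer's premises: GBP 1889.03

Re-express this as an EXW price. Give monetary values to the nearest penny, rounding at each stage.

EXW price: GBP 266410.92

Not relevant to the conversion: delivery — on the buyer under both terms; not part of either seller's price.
From FOB to EXW, the seller no longer bears: inland to port, export clearance, origin terminal.
EXW price = 267644.31 − 454.31 − 160.67 − 618.41 = 266410.92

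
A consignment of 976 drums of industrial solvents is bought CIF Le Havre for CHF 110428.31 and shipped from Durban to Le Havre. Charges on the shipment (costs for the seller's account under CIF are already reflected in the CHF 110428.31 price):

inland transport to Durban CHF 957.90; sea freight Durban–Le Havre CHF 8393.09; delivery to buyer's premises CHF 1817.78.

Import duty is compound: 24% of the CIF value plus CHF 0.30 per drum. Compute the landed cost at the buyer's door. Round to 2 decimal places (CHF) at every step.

Total landed cost: CHF 139041.68

CIF: the seller pays costs through ocean freight and marine insurance to the destination port.
Already in the invoice (seller's account under CIF): inland to port, freight — exclude.
The CIF price already equals the CIF value: 110428.31
Ad valorem component: 110428.31 × 24% = 26502.79
Specific component: 976 × 0.30 = 292.80
Import duty = 26502.79 + 292.80 = 26795.59
Buyer bears: delivery 1817.78 + duty 26795.59 = 28613.37
Landed cost = invoice 110428.31 + 28613.37 = 139041.68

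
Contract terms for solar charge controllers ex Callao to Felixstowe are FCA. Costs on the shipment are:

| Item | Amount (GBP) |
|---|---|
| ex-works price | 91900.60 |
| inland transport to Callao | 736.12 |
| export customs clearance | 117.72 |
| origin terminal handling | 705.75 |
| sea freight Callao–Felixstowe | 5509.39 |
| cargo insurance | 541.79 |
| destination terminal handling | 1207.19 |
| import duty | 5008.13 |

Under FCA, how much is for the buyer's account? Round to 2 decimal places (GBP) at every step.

FCA: the seller delivers export-cleared goods to the carrier; the buyer bears costs from that point.
Seller's account: goods 91900.60 + inland to port 736.12 + export clearance 117.72 = 92754.44
Buyer's account: origin terminal 705.75 + freight 5509.39 + insurance 541.79 + destination terminal 1207.19 + duty 5008.13 = 12972.25

Buyer's account: GBP 12972.25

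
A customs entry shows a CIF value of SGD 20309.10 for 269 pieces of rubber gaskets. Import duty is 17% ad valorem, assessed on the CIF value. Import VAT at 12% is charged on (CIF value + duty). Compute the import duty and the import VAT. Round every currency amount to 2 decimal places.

Import duty: SGD 3452.55; import VAT: SGD 2851.40

Import duty = 20309.10 × 17% = 3452.55
VAT base = CIF + duty = 20309.10 + 3452.55 = 23761.65
Import VAT = 23761.65 × 12% = 2851.40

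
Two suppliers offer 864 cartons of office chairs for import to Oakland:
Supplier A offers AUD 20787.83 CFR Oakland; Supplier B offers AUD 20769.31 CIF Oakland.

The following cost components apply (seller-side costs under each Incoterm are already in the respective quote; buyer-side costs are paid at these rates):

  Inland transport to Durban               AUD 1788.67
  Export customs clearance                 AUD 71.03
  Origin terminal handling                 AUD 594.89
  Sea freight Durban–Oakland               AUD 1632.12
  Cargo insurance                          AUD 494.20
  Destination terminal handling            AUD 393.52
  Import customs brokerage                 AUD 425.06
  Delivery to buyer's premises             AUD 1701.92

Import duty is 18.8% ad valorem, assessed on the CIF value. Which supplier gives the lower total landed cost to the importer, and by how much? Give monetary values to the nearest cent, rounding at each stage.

Supplier A (CFR):
CIF value = CFR price + insurance = 20787.83 + 494.20 = 21282.03
Import duty = 21282.03 × 18.8% = 4001.02
Buyer bears (A): 494.20 + 393.52 + 425.06 + 1701.92 = 3014.70
Landed cost (A) = invoice 20787.83 + 3014.70 + duty 4001.02 = 27803.55
Supplier B (CIF):
The CIF price already equals the CIF value: 20769.31
Import duty = 20769.31 × 18.8% = 3904.63
Buyer bears (B): 393.52 + 425.06 + 1701.92 = 2520.50
Landed cost (B) = invoice 20769.31 + 2520.50 + duty 3904.63 = 27194.44
Difference = |27803.55 − 27194.44| = 609.11

Supplier B is cheaper by AUD 609.11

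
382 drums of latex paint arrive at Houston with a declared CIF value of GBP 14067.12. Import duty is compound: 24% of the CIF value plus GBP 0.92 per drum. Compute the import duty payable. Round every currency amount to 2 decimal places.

Ad valorem component: 14067.12 × 24% = 3376.11
Specific component: 382 × 0.92 = 351.44
Import duty = 3376.11 + 351.44 = 3727.55

Import duty: GBP 3727.55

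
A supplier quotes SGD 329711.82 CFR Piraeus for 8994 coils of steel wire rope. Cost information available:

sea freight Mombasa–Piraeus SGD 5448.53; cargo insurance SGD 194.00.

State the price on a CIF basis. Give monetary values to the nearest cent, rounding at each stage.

CIF price: SGD 329905.82

Not relevant to the conversion: freight — on the seller under both CFR and CIF; already in the CFR price and stays in the CIF price.
From CFR to CIF, the seller additionally bears: insurance.
CIF price = 329711.82 + 194.00 = 329905.82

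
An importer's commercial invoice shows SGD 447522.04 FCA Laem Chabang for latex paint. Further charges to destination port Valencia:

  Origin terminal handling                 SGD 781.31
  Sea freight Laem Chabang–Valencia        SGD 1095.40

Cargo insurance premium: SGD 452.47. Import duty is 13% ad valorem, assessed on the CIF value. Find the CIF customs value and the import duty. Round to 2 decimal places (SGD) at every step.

CIF value: SGD 449851.22; import duty: SGD 58480.66

CIF = FCA price + pre-shipment costs + freight + insurance
CIF = 447522.04 + 781.31 + 1095.40 + 452.47 = 449851.22
Import duty = 449851.22 × 13% = 58480.66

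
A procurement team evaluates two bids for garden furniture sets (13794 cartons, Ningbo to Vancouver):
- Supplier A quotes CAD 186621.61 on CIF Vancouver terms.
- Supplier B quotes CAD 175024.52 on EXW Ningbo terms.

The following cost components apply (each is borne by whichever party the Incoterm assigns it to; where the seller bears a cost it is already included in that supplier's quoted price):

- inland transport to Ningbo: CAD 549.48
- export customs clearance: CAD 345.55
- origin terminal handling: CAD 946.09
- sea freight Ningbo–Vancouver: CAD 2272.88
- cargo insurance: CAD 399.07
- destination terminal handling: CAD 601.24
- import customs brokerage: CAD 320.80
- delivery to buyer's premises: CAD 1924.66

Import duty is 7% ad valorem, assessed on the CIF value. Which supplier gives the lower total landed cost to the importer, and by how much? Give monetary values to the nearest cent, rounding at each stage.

Supplier A (CIF):
The CIF price already equals the CIF value: 186621.61
Import duty = 186621.61 × 7% = 13063.51
Buyer bears (A): 601.24 + 320.80 + 1924.66 = 2846.70
Landed cost (A) = invoice 186621.61 + 2846.70 + duty 13063.51 = 202531.82
Supplier B (EXW):
CIF value = EXW price + inland to port + export clearance + origin terminal + freight + insurance = 175024.52 + 549.48 + 345.55 + 946.09 + 2272.88 + 399.07 = 179537.59
Import duty = 179537.59 × 7% = 12567.63
Buyer bears (B): 549.48 + 345.55 + 946.09 + 2272.88 + 399.07 + 601.24 + 320.80 + 1924.66 = 7359.77
Landed cost (B) = invoice 175024.52 + 7359.77 + duty 12567.63 = 194951.92
Difference = |202531.82 − 194951.92| = 7579.90

Supplier B is cheaper by CAD 7579.90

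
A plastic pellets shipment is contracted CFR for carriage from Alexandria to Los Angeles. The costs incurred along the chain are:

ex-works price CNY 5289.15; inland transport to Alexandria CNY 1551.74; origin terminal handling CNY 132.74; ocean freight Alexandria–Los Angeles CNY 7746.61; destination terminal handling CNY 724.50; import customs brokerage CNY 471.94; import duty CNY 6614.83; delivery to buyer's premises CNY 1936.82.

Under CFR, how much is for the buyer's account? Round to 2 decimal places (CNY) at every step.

Buyer's account: CNY 9748.09

CFR: the seller pays costs through ocean freight to the destination port, but not insurance.
Seller's account: goods 5289.15 + inland to port 1551.74 + origin terminal 132.74 + freight 7746.61 = 14720.24
Buyer's account: destination terminal 724.50 + brokerage 471.94 + duty 6614.83 + delivery 1936.82 = 9748.09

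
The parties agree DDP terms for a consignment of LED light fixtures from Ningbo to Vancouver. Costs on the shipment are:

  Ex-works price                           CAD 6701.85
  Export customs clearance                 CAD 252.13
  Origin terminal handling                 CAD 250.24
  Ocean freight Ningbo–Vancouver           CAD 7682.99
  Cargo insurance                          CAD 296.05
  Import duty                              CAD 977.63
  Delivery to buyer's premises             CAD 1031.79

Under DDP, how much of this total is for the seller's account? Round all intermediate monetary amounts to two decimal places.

DDP: the seller bears all costs including import duty.
Seller's account: goods 6701.85 + export clearance 252.13 + origin terminal 250.24 + freight 7682.99 + insurance 296.05 + duty 977.63 + delivery 1031.79 = 17192.68
Buyer's account: 0.00

Seller's account: CAD 17192.68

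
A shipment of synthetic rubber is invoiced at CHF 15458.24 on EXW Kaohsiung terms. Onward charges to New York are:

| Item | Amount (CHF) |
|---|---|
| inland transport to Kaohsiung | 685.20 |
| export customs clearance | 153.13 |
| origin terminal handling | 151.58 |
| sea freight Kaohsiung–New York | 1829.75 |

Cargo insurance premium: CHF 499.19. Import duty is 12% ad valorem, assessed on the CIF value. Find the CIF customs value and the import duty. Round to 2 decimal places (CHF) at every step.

CIF value: CHF 18777.09; import duty: CHF 2253.25

CIF = EXW price + pre-shipment costs + freight + insurance
CIF = 15458.24 + 685.20 + 153.13 + 151.58 + 1829.75 + 499.19 = 18777.09
Import duty = 18777.09 × 12% = 2253.25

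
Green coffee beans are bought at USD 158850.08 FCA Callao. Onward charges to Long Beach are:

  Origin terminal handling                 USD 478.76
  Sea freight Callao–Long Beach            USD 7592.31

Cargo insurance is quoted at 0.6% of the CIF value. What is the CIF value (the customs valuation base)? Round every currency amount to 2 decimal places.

CIF value: USD 167928.72

Let C be the CIF value. C = FCA price + pre-shipment costs + freight + 0.6% × C
C − 0.6% × C = 158850.08 + 478.76 + 7592.31
0.994 × C = 166921.15
C = 166921.15 / 0.994 = 167928.72
Insurance premium = 0.6% × 167928.72 = 1007.57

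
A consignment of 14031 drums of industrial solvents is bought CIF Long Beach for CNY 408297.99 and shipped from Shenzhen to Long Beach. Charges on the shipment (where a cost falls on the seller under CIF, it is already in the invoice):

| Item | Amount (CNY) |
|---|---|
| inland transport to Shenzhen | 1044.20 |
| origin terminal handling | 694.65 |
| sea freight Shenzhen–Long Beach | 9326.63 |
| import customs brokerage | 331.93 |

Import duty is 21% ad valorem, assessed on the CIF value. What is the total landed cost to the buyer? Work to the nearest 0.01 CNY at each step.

CIF: the seller pays costs through ocean freight and marine insurance to the destination port.
Already in the invoice (seller's account under CIF): inland to port, origin terminal, freight — exclude.
The CIF price already equals the CIF value: 408297.99
Import duty = 408297.99 × 21% = 85742.58
Buyer bears: brokerage 331.93 + duty 85742.58 = 86074.51
Landed cost = invoice 408297.99 + 86074.51 = 494372.50

Total landed cost: CNY 494372.50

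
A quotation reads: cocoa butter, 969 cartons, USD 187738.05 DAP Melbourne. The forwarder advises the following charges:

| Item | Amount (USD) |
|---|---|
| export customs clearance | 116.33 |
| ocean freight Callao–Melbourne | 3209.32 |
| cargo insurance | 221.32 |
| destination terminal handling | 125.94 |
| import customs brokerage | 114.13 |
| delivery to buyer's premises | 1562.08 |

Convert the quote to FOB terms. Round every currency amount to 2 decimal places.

Not relevant to the conversion: export clearance — on the seller under both DAP and FOB; already in the DAP price and stays in the FOB price. brokerage — on the buyer under both terms; not part of either seller's price.
From DAP to FOB, the seller no longer bears: freight, insurance, destination terminal, delivery.
FOB price = 187738.05 − 3209.32 − 221.32 − 125.94 − 1562.08 = 182619.39

FOB price: USD 182619.39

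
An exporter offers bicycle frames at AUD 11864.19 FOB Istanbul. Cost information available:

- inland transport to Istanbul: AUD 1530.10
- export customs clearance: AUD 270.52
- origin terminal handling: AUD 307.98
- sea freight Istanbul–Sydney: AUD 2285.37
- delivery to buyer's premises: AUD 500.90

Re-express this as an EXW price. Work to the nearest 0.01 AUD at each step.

Not relevant to the conversion: freight, delivery — on the buyer under both terms; not part of either seller's price.
From FOB to EXW, the seller no longer bears: inland to port, export clearance, origin terminal.
EXW price = 11864.19 − 1530.10 − 270.52 − 307.98 = 9755.59

EXW price: AUD 9755.59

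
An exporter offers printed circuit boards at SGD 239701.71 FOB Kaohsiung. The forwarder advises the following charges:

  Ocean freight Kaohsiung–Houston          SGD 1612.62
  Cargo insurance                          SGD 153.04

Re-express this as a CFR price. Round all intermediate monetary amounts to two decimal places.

CFR price: SGD 241314.33

Not relevant to the conversion: insurance — on the buyer under both terms; not part of either seller's price.
From FOB to CFR, the seller additionally bears: freight.
CFR price = 239701.71 + 1612.62 = 241314.33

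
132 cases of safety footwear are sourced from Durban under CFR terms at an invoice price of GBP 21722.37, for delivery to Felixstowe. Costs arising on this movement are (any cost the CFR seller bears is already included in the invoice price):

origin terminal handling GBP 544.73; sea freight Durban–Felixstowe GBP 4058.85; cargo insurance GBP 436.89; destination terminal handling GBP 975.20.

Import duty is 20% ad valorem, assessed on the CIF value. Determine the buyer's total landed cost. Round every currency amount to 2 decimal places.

Total landed cost: GBP 27566.31

CFR: the seller pays costs through ocean freight to the destination port, but not insurance.
Already in the invoice (seller's account under CFR): origin terminal, freight — exclude.
CIF value = CFR price + insurance = 21722.37 + 436.89 = 22159.26
Import duty = 22159.26 × 20% = 4431.85
Buyer bears: insurance 436.89 + destination terminal 975.20 + duty 4431.85 = 5843.94
Landed cost = invoice 21722.37 + 5843.94 = 27566.31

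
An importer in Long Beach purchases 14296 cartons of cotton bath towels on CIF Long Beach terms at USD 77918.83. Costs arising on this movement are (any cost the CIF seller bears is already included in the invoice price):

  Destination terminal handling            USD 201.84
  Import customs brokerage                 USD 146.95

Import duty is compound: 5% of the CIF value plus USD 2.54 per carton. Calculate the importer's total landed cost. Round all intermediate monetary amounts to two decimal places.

Total landed cost: USD 118475.40

CIF: the seller pays costs through ocean freight and marine insurance to the destination port.
The CIF price already equals the CIF value: 77918.83
Ad valorem component: 77918.83 × 5% = 3895.94
Specific component: 14296 × 2.54 = 36311.84
Import duty = 3895.94 + 36311.84 = 40207.78
Buyer bears: destination terminal 201.84 + brokerage 146.95 + duty 40207.78 = 40556.57
Landed cost = invoice 77918.83 + 40556.57 = 118475.40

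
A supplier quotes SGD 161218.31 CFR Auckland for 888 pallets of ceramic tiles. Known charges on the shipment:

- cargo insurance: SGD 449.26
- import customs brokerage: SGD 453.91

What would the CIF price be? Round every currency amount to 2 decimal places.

CIF price: SGD 161667.57

Not relevant to the conversion: brokerage — on the buyer under both terms; not part of either seller's price.
From CFR to CIF, the seller additionally bears: insurance.
CIF price = 161218.31 + 449.26 = 161667.57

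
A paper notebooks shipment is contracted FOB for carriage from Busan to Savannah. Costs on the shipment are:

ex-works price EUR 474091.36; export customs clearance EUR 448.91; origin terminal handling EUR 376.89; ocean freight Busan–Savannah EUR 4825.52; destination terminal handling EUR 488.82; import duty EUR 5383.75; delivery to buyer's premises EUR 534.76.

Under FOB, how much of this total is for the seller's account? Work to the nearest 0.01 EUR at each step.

Seller's account: EUR 474917.16

FOB: the seller bears costs until goods are on board at the origin port; the buyer bears freight, insurance and all costs thereafter.
Seller's account: goods 474091.36 + export clearance 448.91 + origin terminal 376.89 = 474917.16
Buyer's account: freight 4825.52 + destination terminal 488.82 + duty 5383.75 + delivery 534.76 = 11232.85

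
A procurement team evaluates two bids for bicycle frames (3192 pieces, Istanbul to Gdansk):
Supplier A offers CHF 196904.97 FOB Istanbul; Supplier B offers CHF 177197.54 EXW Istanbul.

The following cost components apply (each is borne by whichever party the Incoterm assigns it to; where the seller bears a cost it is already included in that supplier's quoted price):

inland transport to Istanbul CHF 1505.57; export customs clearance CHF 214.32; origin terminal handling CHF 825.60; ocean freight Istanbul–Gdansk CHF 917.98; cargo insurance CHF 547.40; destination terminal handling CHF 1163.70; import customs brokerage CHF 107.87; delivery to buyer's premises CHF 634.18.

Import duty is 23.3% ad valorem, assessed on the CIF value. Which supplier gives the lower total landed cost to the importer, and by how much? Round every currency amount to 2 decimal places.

Supplier B is cheaper by CHF 21160.67

Supplier A (FOB):
CIF value = FOB price + freight + insurance = 196904.97 + 917.98 + 547.40 = 198370.35
Import duty = 198370.35 × 23.3% = 46220.29
Buyer bears (A): 917.98 + 547.40 + 1163.70 + 107.87 + 634.18 = 3371.13
Landed cost (A) = invoice 196904.97 + 3371.13 + duty 46220.29 = 246496.39
Supplier B (EXW):
CIF value = EXW price + inland to port + export clearance + origin terminal + freight + insurance = 177197.54 + 1505.57 + 214.32 + 825.60 + 917.98 + 547.40 = 181208.41
Import duty = 181208.41 × 23.3% = 42221.56
Buyer bears (B): 1505.57 + 214.32 + 825.60 + 917.98 + 547.40 + 1163.70 + 107.87 + 634.18 = 5916.62
Landed cost (B) = invoice 177197.54 + 5916.62 + duty 42221.56 = 225335.72
Difference = |246496.39 − 225335.72| = 21160.67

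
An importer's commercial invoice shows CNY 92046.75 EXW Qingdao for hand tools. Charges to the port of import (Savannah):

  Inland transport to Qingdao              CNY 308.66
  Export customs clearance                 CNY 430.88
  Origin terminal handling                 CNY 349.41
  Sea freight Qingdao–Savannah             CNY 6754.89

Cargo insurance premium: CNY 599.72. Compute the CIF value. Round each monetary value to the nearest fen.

CIF = EXW price + pre-shipment costs + freight + insurance
CIF = 92046.75 + 308.66 + 430.88 + 349.41 + 6754.89 + 599.72 = 100490.31

CIF value: CNY 100490.31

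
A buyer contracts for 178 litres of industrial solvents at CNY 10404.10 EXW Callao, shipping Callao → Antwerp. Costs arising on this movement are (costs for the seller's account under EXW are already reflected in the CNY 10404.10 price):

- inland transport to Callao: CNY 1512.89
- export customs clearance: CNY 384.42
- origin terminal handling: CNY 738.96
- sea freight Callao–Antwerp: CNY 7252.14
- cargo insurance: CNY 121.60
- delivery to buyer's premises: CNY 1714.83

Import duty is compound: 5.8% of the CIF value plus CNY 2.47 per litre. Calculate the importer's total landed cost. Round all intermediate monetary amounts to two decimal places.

EXW: the seller makes goods available at their premises; the buyer bears all onward costs.
CIF value = EXW price + inland to port + export clearance + origin terminal + freight + insurance = 10404.10 + 1512.89 + 384.42 + 738.96 + 7252.14 + 121.60 = 20414.11
Ad valorem component: 20414.11 × 5.8% = 1184.02
Specific component: 178 × 2.47 = 439.66
Import duty = 1184.02 + 439.66 = 1623.68
Buyer bears: inland to port 1512.89 + export clearance 384.42 + origin terminal 738.96 + freight 7252.14 + insurance 121.60 + delivery 1714.83 + duty 1623.68 = 13348.52
Landed cost = invoice 10404.10 + 13348.52 = 23752.62

Total landed cost: CNY 23752.62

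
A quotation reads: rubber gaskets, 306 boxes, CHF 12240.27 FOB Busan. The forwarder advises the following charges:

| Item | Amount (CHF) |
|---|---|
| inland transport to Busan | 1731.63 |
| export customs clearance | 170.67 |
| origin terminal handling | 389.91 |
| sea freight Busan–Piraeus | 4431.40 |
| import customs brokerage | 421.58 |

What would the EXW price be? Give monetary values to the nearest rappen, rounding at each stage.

EXW price: CHF 9948.06

Not relevant to the conversion: brokerage, freight — on the buyer under both terms; not part of either seller's price.
From FOB to EXW, the seller no longer bears: inland to port, export clearance, origin terminal.
EXW price = 12240.27 − 1731.63 − 170.67 − 389.91 = 9948.06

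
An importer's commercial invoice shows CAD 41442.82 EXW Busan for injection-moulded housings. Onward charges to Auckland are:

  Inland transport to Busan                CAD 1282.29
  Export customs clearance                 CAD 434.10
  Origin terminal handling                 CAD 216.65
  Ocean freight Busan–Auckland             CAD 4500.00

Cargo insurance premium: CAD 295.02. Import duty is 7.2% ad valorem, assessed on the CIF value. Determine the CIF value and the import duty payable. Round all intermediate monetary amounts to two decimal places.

CIF = EXW price + pre-shipment costs + freight + insurance
CIF = 41442.82 + 1282.29 + 434.10 + 216.65 + 4500.00 + 295.02 = 48170.88
Import duty = 48170.88 × 7.2% = 3468.30

CIF value: CAD 48170.88; import duty: CAD 3468.30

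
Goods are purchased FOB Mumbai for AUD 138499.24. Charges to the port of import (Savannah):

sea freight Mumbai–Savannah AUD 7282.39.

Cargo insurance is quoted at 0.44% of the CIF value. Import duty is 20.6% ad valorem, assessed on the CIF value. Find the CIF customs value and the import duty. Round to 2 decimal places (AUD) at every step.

CIF value: AUD 146425.90; import duty: AUD 30163.74

Let C be the CIF value. C = FOB price + freight + 0.44% × C
C − 0.44% × C = 138499.24 + 7282.39
0.9956 × C = 145781.63
C = 145781.63 / 0.9956 = 146425.90
Insurance premium = 0.44% × 146425.90 = 644.27
Import duty = 146425.90 × 20.6% = 30163.74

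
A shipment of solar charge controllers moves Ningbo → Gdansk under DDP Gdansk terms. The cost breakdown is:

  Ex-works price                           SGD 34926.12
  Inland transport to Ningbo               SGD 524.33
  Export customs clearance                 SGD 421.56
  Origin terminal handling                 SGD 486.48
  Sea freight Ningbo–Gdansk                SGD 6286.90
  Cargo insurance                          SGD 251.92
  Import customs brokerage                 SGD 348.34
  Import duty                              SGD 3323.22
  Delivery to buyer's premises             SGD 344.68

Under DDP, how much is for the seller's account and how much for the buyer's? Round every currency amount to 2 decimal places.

DDP: the seller bears all costs including import duty.
Seller's account: goods 34926.12 + inland to port 524.33 + export clearance 421.56 + origin terminal 486.48 + freight 6286.90 + insurance 251.92 + brokerage 348.34 + duty 3323.22 + delivery 344.68 = 46913.55
Buyer's account: 0.00

Seller: SGD 46913.55; buyer: SGD 0.00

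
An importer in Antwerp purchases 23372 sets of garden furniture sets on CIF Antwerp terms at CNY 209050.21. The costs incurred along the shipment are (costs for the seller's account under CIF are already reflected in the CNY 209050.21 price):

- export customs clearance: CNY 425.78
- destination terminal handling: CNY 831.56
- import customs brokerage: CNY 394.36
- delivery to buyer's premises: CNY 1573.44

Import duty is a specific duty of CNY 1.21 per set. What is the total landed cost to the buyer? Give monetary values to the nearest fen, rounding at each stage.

CIF: the seller pays costs through ocean freight and marine insurance to the destination port.
Already in the invoice (seller's account under CIF): export clearance — exclude.
The CIF price already equals the CIF value: 209050.21
Import duty = 23372 × 1.21 = 28280.12
Buyer bears: destination terminal 831.56 + brokerage 394.36 + delivery 1573.44 + duty 28280.12 = 31079.48
Landed cost = invoice 209050.21 + 31079.48 = 240129.69

Total landed cost: CNY 240129.69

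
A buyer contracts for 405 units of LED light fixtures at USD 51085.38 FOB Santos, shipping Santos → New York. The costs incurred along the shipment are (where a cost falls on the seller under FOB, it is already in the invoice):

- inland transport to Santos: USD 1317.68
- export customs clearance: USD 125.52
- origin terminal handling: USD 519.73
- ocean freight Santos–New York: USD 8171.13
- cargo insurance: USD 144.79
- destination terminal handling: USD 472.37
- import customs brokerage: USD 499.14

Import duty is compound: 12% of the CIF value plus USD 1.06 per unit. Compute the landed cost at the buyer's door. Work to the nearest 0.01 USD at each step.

FOB: the seller bears costs until goods are on board at the origin port; the buyer bears freight, insurance and all costs thereafter.
Already in the invoice (seller's account under FOB): inland to port, export clearance, origin terminal — exclude.
CIF value = FOB price + freight + insurance = 51085.38 + 8171.13 + 144.79 = 59401.30
Ad valorem component: 59401.30 × 12% = 7128.16
Specific component: 405 × 1.06 = 429.30
Import duty = 7128.16 + 429.30 = 7557.46
Buyer bears: freight 8171.13 + insurance 144.79 + destination terminal 472.37 + brokerage 499.14 + duty 7557.46 = 16844.89
Landed cost = invoice 51085.38 + 16844.89 = 67930.27

Total landed cost: USD 67930.27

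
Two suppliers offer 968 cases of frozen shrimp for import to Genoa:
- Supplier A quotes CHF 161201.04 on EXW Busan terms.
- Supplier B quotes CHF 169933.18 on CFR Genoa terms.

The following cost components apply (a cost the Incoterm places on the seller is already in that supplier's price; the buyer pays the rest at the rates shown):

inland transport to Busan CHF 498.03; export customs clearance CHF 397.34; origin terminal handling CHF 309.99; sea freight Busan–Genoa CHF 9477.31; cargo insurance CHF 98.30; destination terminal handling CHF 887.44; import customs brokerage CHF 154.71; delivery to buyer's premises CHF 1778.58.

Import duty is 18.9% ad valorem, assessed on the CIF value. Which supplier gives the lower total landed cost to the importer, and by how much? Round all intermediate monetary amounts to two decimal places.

Supplier A (EXW):
CIF value = EXW price + inland to port + export clearance + origin terminal + freight + insurance = 161201.04 + 498.03 + 397.34 + 309.99 + 9477.31 + 98.30 = 171982.01
Import duty = 171982.01 × 18.9% = 32504.60
Buyer bears (A): 498.03 + 397.34 + 309.99 + 9477.31 + 98.30 + 887.44 + 154.71 + 1778.58 = 13601.70
Landed cost (A) = invoice 161201.04 + 13601.70 + duty 32504.60 = 207307.34
Supplier B (CFR):
CIF value = CFR price + insurance = 169933.18 + 98.30 = 170031.48
Import duty = 170031.48 × 18.9% = 32135.95
Buyer bears (B): 98.30 + 887.44 + 154.71 + 1778.58 = 2919.03
Landed cost (B) = invoice 169933.18 + 2919.03 + duty 32135.95 = 204988.16
Difference = |207307.34 − 204988.16| = 2319.18

Supplier B is cheaper by CHF 2319.18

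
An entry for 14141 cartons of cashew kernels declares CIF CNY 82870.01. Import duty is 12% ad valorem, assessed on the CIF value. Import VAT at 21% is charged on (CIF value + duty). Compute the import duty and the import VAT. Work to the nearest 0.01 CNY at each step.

Import duty: CNY 9944.40; import VAT: CNY 19491.03

Import duty = 82870.01 × 12% = 9944.40
VAT base = CIF + duty = 82870.01 + 9944.40 = 92814.41
Import VAT = 92814.41 × 21% = 19491.03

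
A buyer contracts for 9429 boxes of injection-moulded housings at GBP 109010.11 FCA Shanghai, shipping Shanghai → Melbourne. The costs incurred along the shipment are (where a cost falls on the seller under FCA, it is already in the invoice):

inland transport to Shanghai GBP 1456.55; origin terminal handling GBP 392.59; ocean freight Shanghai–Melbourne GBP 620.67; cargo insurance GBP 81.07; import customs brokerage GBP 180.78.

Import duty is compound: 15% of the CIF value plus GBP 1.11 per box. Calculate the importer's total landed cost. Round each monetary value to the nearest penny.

FCA: the seller delivers export-cleared goods to the carrier; the buyer bears costs from that point.
Already in the invoice (seller's account under FCA): inland to port — exclude.
CIF value = FCA price + origin terminal + freight + insurance = 109010.11 + 392.59 + 620.67 + 81.07 = 110104.44
Ad valorem component: 110104.44 × 15% = 16515.67
Specific component: 9429 × 1.11 = 10466.19
Import duty = 16515.67 + 10466.19 = 26981.86
Buyer bears: origin terminal 392.59 + freight 620.67 + insurance 81.07 + brokerage 180.78 + duty 26981.86 = 28256.97
Landed cost = invoice 109010.11 + 28256.97 = 137267.08

Total landed cost: GBP 137267.08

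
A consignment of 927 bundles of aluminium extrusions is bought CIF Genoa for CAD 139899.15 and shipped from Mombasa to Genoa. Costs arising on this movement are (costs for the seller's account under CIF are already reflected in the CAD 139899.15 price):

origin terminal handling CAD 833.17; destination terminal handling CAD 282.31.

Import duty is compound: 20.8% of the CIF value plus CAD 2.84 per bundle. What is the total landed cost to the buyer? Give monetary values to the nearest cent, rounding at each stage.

CIF: the seller pays costs through ocean freight and marine insurance to the destination port.
Already in the invoice (seller's account under CIF): origin terminal — exclude.
The CIF price already equals the CIF value: 139899.15
Ad valorem component: 139899.15 × 20.8% = 29099.02
Specific component: 927 × 2.84 = 2632.68
Import duty = 29099.02 + 2632.68 = 31731.70
Buyer bears: destination terminal 282.31 + duty 31731.70 = 32014.01
Landed cost = invoice 139899.15 + 32014.01 = 171913.16

Total landed cost: CAD 171913.16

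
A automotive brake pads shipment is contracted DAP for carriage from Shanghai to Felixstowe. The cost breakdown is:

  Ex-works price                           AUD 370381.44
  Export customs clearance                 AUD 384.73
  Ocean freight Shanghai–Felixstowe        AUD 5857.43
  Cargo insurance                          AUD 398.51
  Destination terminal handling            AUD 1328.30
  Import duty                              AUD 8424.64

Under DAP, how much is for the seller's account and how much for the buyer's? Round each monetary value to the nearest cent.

DAP: the seller bears all costs to the named destination except import duty and clearance.
Seller's account: goods 370381.44 + export clearance 384.73 + freight 5857.43 + insurance 398.51 + destination terminal 1328.30 = 378350.41
Buyer's account: duty 8424.64 = 8424.64

Seller: AUD 378350.41; buyer: AUD 8424.64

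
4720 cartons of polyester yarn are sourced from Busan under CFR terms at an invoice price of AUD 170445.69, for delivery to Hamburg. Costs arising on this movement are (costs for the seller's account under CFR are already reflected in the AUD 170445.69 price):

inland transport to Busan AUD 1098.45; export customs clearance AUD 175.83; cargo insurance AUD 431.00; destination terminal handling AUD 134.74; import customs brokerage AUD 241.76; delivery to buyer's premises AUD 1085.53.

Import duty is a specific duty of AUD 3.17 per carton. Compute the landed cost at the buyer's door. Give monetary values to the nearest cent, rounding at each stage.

CFR: the seller pays costs through ocean freight to the destination port, but not insurance.
Already in the invoice (seller's account under CFR): inland to port, export clearance — exclude.
CIF value = CFR price + insurance = 170445.69 + 431.00 = 170876.69
Import duty = 4720 × 3.17 = 14962.40
Buyer bears: insurance 431.00 + destination terminal 134.74 + brokerage 241.76 + delivery 1085.53 + duty 14962.40 = 16855.43
Landed cost = invoice 170445.69 + 16855.43 = 187301.12

Total landed cost: AUD 187301.12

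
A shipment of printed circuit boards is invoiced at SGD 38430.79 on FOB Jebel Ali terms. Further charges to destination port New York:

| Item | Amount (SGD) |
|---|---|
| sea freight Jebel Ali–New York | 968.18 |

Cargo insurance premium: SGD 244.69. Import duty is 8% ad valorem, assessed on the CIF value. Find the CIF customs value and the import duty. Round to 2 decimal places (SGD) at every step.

CIF = FOB price + freight + insurance
CIF = 38430.79 + 968.18 + 244.69 = 39643.66
Import duty = 39643.66 × 8% = 3171.49

CIF value: SGD 39643.66; import duty: SGD 3171.49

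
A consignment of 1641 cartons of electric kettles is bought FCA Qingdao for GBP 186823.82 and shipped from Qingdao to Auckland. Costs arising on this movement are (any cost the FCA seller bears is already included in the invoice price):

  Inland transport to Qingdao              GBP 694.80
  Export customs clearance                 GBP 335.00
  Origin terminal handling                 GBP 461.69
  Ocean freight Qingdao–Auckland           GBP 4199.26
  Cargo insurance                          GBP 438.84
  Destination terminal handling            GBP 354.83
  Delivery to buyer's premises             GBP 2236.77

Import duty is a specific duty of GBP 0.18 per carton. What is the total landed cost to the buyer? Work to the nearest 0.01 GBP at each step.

Total landed cost: GBP 194810.59

FCA: the seller delivers export-cleared goods to the carrier; the buyer bears costs from that point.
Already in the invoice (seller's account under FCA): inland to port, export clearance — exclude.
CIF value = FCA price + origin terminal + freight + insurance = 186823.82 + 461.69 + 4199.26 + 438.84 = 191923.61
Import duty = 1641 × 0.18 = 295.38
Buyer bears: origin terminal 461.69 + freight 4199.26 + insurance 438.84 + destination terminal 354.83 + delivery 2236.77 + duty 295.38 = 7986.77
Landed cost = invoice 186823.82 + 7986.77 = 194810.59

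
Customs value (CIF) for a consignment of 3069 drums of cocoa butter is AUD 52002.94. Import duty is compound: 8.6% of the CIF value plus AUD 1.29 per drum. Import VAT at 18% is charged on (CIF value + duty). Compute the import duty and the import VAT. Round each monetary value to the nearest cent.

Ad valorem component: 52002.94 × 8.6% = 4472.25
Specific component: 3069 × 1.29 = 3959.01
Import duty = 4472.25 + 3959.01 = 8431.26
VAT base = CIF + duty = 52002.94 + 8431.26 = 60434.20
Import VAT = 60434.20 × 18% = 10878.16

Import duty: AUD 8431.26; import VAT: AUD 10878.16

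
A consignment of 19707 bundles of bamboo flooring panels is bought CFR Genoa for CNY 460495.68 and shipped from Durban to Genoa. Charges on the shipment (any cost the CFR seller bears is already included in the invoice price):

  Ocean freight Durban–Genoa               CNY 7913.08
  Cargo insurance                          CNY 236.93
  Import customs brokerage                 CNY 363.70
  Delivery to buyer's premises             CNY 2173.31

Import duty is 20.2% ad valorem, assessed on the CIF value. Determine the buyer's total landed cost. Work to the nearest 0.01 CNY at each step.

CFR: the seller pays costs through ocean freight to the destination port, but not insurance.
Already in the invoice (seller's account under CFR): freight — exclude.
CIF value = CFR price + insurance = 460495.68 + 236.93 = 460732.61
Import duty = 460732.61 × 20.2% = 93067.99
Buyer bears: insurance 236.93 + brokerage 363.70 + delivery 2173.31 + duty 93067.99 = 95841.93
Landed cost = invoice 460495.68 + 95841.93 = 556337.61

Total landed cost: CNY 556337.61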